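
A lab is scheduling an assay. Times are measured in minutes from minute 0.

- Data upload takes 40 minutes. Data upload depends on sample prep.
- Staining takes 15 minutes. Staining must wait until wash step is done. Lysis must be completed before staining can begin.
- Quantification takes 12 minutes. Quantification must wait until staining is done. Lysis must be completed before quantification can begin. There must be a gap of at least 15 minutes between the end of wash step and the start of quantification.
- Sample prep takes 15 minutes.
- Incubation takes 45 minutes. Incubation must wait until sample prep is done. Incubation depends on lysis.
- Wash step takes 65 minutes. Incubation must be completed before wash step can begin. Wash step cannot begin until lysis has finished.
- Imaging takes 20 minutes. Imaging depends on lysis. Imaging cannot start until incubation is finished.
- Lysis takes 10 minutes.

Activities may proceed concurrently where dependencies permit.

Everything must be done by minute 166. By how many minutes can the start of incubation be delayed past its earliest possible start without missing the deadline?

Lysis has no prerequisites, so it starts at minute 0 and finishes at minute 10.
Sample prep can start immediately at minute 0; it finishes at minute 15.
Incubation cannot start until sample prep (finishes minute 15); lysis (finishes minute 10). The controlling bound is minute 15, so incubation finishes at 15 + 45 = minute 60.

Working backward from the deadline:
To finish by minute 166, quantification (duration 12) must start no later than minute 154.
Staining must finish before quantification (must start by minute 154). With a 15-minute duration, staining must start by 154 − 15 = minute 139.
Wash step feeds staining (must start by minute 139); quantification (must start by minute 154, minus 15-minute gap → minute 139). Taking the minimum, wash step must finish by minute 139 and start by 139 − 65 = minute 74.
Nothing follows imaging; the deadline of minute 166 is its only limit. It must start by 166 − 20 = minute 146.
Incubation feeds wash step (must start by minute 74); imaging (must start by minute 146). Taking the minimum, incubation must finish by minute 74 and start by 74 − 45 = minute 29.
So incubation can start as early as minute 15 and as late as minute 29, giving 29 − 15 = 14 minutes of slack.

14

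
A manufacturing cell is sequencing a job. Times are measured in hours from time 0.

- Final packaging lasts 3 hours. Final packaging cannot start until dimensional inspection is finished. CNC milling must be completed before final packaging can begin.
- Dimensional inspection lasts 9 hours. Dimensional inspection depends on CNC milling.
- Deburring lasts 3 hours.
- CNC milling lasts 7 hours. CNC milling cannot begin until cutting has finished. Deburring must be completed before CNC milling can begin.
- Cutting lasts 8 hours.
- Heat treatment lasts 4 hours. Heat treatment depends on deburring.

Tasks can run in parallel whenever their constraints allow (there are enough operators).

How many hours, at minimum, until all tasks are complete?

27

Deburring has no prerequisites, so it starts at hour 0 and finishes at hour 3.
Heat treatment waits on deburring (finishes hour 3), so it starts at hour 3 and finishes at 3 + 4 = hour 7.
Nothing blocks cutting, so it runs from hour 0 to hour 8.
CNC milling needs all of cutting (finishes hour 8); deburring (finishes hour 3). That puts its earliest start at hour 8; it finishes at 8 + 7 = hour 15.
Dimensional inspection waits on CNC milling (finishes hour 15), so it starts at hour 15 and finishes at 15 + 9 = hour 24.
Final packaging needs all of dimensional inspection (finishes hour 24); CNC milling (finishes hour 15). That puts its earliest start at hour 24; it finishes at 24 + 3 = hour 27.
All tasks are finished once the last one completes. Finish times: Cutting at 8, Deburring at 3, CNC milling at 15, Heat treatment at 7, Dimensional inspection at 24, Final packaging at 27. The latest is hour 27.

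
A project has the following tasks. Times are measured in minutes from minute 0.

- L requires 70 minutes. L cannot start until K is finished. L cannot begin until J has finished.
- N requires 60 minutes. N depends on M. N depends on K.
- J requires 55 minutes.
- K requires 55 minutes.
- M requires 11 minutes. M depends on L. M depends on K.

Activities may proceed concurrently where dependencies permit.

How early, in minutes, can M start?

K can start immediately at minute 0; it finishes at minute 55.
J can start immediately at minute 0; it finishes at minute 55.
L has to wait for K (finishes minute 55); J (finishes minute 55). The latest of these is minute 55, so L runs minute 55 to 55 + 70 = minute 125.
M waits on L (finishes minute 125); K (finishes minute 55). The latest of these is minute 125, which is the earliest M can start.

125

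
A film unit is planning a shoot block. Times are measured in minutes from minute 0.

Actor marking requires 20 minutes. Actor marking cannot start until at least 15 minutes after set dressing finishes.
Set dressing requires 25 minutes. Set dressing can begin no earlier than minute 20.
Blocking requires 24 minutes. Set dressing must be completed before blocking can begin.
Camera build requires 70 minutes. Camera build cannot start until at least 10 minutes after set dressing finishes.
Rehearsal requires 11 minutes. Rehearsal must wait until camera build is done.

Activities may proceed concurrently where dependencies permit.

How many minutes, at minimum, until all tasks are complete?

136

Set dressing cannot begin until its own release at minute 20. It runs from minute 20 to 20 + 25 = minute 45.
Actor marking waits on set dressing (finishes minute 45, plus 15-minute gap → minute 60), so it starts at minute 60 and finishes at 60 + 20 = minute 80.
Blocking waits on set dressing (finishes minute 45), so it starts at minute 45 and finishes at 45 + 24 = minute 69.
After set dressing (finishes minute 45, plus 10-minute gap → minute 55), camera build can start at minute 55 and finishes at minute 125.
After camera build (finishes minute 125), rehearsal can start at minute 125 and finishes at minute 136.
All tasks are finished once the last one completes. Finish times: Set dressing at 45, Camera build at 125, Blocking at 69, Actor marking at 80, Rehearsal at 136. The latest is minute 136.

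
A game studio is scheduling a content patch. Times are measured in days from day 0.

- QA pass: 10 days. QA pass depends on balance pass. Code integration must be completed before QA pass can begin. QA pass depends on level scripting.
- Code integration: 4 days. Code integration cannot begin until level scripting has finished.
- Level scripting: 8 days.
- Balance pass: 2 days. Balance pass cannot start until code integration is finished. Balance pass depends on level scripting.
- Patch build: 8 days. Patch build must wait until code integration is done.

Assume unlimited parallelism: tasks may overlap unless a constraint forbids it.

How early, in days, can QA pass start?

Nothing blocks level scripting, so it runs from day 0 to day 8.
Code integration waits on level scripting (finishes day 8), so it starts at day 8 and finishes at 8 + 4 = day 12.
Balance pass cannot start until code integration (finishes day 12); level scripting (finishes day 8). The controlling bound is day 12, so balance pass finishes at 12 + 2 = day 14.
QA pass waits on balance pass (finishes day 14); code integration (finishes day 12); level scripting (finishes day 8). The latest of these is day 14, which is the earliest QA pass can start.

14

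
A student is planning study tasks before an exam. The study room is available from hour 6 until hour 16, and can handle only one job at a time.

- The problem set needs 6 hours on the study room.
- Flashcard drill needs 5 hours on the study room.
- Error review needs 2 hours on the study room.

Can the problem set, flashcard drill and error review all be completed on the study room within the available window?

The study room window is 16 − 6 = 10 hours.
Running back to back, the jobs need 6 + 5 + 2 = 13 hours on the study room.
Since 13 > 10, they cannot all fit.

No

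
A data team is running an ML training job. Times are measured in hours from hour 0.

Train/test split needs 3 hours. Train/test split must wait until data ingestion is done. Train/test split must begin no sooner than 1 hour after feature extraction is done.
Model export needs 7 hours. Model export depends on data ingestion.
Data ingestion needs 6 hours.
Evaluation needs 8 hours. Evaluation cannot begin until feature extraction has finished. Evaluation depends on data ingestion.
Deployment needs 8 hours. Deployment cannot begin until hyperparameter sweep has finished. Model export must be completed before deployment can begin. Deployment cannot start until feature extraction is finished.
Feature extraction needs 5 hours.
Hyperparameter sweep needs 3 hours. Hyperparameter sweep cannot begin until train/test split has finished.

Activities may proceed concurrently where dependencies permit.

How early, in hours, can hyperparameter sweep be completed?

12

Feature extraction can start immediately at hour 0; it finishes at hour 5.
Nothing blocks data ingestion, so it runs from hour 0 to hour 6.
Train/test split needs all of data ingestion (finishes hour 6); feature extraction (finishes hour 5, plus 1-hour gap → hour 6). That puts its earliest start at hour 6; it finishes at 6 + 3 = hour 9.
Hyperparameter sweep cannot begin until train/test split (finishes hour 9). It runs from hour 9 to 9 + 3 = hour 12.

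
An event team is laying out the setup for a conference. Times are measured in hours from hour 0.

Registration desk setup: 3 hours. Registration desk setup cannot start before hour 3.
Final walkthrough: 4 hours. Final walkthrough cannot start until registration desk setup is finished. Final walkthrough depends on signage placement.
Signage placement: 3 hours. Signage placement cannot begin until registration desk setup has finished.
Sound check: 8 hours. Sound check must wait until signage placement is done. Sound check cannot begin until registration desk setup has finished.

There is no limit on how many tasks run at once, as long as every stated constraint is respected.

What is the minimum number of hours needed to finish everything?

After its own release at hour 3, registration desk setup can start at hour 3 and finishes at hour 6.
Signage placement cannot begin until registration desk setup (finishes hour 6). It runs from hour 6 to 6 + 3 = hour 9.
For final walkthrough: registration desk setup (finishes hour 6); signage placement (finishes hour 9). Taking the maximum gives a start of hour 9, and it finishes at 9 + 4 = hour 13.
Sound check has to wait for signage placement (finishes hour 9); registration desk setup (finishes hour 6). The latest of these is hour 9, so sound check runs hour 9 to 9 + 8 = hour 17.
All tasks are finished once the last one completes. Finish times: Registration desk setup at 6, Signage placement at 9, Sound check at 17, Final walkthrough at 13. The latest is hour 17.

17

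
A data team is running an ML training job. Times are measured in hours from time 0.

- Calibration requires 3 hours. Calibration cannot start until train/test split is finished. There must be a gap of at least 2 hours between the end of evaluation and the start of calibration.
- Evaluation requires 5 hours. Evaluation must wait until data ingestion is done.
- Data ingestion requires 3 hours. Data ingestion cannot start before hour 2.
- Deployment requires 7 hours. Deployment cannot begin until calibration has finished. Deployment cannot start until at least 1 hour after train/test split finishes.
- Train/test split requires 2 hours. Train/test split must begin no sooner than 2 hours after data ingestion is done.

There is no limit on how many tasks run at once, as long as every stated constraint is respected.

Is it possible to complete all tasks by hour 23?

After its own release at hour 2, data ingestion can start at hour 2 and finishes at hour 5.
Evaluation cannot begin until data ingestion (finishes hour 5). It runs from hour 5 to 5 + 5 = hour 10.
After data ingestion (finishes hour 5, plus 2-hour gap → hour 7), train/test split can start at hour 7 and finishes at hour 9.
For calibration: train/test split (finishes hour 9); evaluation (finishes hour 10, plus 2-hour gap → hour 12). Taking the maximum gives a start of hour 12, and it finishes at 12 + 3 = hour 15.
For deployment: calibration (finishes hour 15); train/test split (finishes hour 9, plus 1-hour gap → hour 10). Taking the maximum gives a start of hour 15, and it finishes at 15 + 7 = hour 22.
Every task is finished by hour 22, which is no later than the deadline of 23, so the schedule is feasible.

Yes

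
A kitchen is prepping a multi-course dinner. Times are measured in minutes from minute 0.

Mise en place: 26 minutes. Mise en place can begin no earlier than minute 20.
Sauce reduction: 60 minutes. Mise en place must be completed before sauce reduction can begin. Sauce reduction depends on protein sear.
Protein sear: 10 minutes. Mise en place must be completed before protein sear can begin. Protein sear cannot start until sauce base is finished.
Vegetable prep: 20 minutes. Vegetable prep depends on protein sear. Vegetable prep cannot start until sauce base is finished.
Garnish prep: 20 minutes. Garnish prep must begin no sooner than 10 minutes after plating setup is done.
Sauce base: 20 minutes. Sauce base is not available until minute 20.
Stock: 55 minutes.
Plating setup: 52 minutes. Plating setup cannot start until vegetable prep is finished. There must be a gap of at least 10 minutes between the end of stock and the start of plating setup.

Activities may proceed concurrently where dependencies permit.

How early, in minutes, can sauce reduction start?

56

Sauce base cannot begin until its own release at minute 20. It runs from minute 20 to 20 + 20 = minute 40.
Mise en place waits on its own release at minute 20, so it starts at minute 20 and finishes at 20 + 26 = minute 46.
Protein sear has to wait for mise en place (finishes minute 46); sauce base (finishes minute 40). The latest of these is minute 46, so protein sear runs minute 46 to 46 + 10 = minute 56.
Sauce reduction waits on mise en place (finishes minute 46); protein sear (finishes minute 56). The latest of these is minute 56, which is the earliest sauce reduction can start.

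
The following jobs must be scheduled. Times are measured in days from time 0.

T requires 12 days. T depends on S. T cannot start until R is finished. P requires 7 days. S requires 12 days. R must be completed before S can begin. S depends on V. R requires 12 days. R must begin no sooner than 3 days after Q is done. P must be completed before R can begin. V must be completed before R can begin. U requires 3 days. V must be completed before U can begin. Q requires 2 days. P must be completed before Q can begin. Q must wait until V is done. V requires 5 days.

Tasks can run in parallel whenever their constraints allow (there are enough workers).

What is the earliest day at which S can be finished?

36

V has no prerequisites, so it starts at day 0 and finishes at day 5.
P has no prerequisites, so it starts at day 0 and finishes at day 7.
Q needs all of P (finishes day 7); V (finishes day 5). That puts its earliest start at day 7; it finishes at 7 + 2 = day 9.
R needs all of Q (finishes day 9, plus 3-day gap → day 12); P (finishes day 7); V (finishes day 5). That puts its earliest start at day 12; it finishes at 12 + 12 = day 24.
S has to wait for R (finishes day 24); V (finishes day 5). The latest of these is day 24, so S runs day 24 to 24 + 12 = day 36.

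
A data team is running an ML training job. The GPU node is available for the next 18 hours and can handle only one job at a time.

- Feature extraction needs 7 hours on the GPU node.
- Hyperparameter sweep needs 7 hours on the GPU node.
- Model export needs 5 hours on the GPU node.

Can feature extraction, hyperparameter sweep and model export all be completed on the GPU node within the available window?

Running back to back, the jobs need 7 + 7 + 5 = 19 hours on the GPU node.
Since 19 > 18, they cannot all fit.

No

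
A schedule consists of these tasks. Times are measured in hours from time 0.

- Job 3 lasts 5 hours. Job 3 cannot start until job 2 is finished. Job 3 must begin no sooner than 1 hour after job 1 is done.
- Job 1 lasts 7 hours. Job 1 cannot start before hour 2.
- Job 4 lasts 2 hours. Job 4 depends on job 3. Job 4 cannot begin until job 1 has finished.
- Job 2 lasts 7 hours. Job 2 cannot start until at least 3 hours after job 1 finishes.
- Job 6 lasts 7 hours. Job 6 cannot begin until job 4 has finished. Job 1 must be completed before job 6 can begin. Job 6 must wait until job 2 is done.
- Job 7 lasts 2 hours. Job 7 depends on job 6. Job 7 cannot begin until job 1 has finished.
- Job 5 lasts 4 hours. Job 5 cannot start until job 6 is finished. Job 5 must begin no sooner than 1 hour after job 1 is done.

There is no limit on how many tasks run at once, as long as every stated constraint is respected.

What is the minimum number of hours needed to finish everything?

After its own release at hour 2, job 1 can start at hour 2 and finishes at hour 9.
After job 1 (finishes hour 9, plus 3-hour gap → hour 12), job 2 can start at hour 12 and finishes at hour 19.
For job 3: job 2 (finishes hour 19); job 1 (finishes hour 9, plus 1-hour gap → hour 10). Taking the maximum gives a start of hour 19, and it finishes at 19 + 5 = hour 24.
Job 4 has to wait for job 3 (finishes hour 24); job 1 (finishes hour 9). The latest of these is hour 24, so job 4 runs hour 24 to 24 + 2 = hour 26.
Job 6 needs all of job 4 (finishes hour 26); job 1 (finishes hour 9); job 2 (finishes hour 19). That puts its earliest start at hour 26; it finishes at 26 + 7 = hour 33.
Job 7 cannot start until job 6 (finishes hour 33); job 1 (finishes hour 9). The controlling bound is hour 33, so job 7 finishes at 33 + 2 = hour 35.
Job 5 needs all of job 6 (finishes hour 33); job 1 (finishes hour 9, plus 1-hour gap → hour 10). That puts its earliest start at hour 33; it finishes at 33 + 4 = hour 37.
All tasks are finished once the last one completes. Finish times: Job 1 at 9, Job 2 at 19, Job 3 at 24, Job 4 at 26, Job 5 at 37, Job 6 at 33, Job 7 at 35. The latest is hour 37.

37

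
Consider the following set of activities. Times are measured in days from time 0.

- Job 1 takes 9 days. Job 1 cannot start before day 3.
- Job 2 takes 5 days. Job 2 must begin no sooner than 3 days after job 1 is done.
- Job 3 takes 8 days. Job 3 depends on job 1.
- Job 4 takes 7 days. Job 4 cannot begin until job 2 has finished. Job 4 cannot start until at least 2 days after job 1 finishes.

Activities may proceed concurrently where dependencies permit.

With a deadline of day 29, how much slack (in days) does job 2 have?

2

After its own release at day 3, job 1 can start at day 3 and finishes at day 12.
Job 2 waits on job 1 (finishes day 12, plus 3-day gap → day 15), so it starts at day 15 and finishes at 15 + 5 = day 20.

Working backward from the deadline:
Nothing follows job 4; the deadline of day 29 is its only limit. It must start by 29 − 7 = day 22.
Job 2 feeds into job 4 (must start by day 22); so job 2 must finish by day 22 and therefore start by day 17.
So job 2 can start as early as day 15 and as late as day 17, giving 17 − 15 = 2 days of slack.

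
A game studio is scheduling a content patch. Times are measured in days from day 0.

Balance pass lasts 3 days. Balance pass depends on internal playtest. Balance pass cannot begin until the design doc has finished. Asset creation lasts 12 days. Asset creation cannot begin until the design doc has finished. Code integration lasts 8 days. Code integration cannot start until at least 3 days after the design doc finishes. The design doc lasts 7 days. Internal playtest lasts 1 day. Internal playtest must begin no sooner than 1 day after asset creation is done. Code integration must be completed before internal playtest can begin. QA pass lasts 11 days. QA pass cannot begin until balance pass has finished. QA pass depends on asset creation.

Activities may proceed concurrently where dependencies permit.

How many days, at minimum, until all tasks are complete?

35

The design doc can start immediately at day 0; it finishes at day 7.
Code integration waits on the design doc (finishes day 7, plus 3-day gap → day 10), so it starts at day 10 and finishes at 10 + 8 = day 18.
After the design doc (finishes day 7), asset creation can start at day 7 and finishes at day 19.
Internal playtest cannot start until asset creation (finishes day 19, plus 1-day gap → day 20); code integration (finishes day 18). The controlling bound is day 20, so internal playtest finishes at 20 + 1 = day 21.
For balance pass: internal playtest (finishes day 21); the design doc (finishes day 7). Taking the maximum gives a start of day 21, and it finishes at 21 + 3 = day 24.
For QA pass: balance pass (finishes day 24); asset creation (finishes day 19). Taking the maximum gives a start of day 24, and it finishes at 24 + 11 = day 35.
All tasks are finished once the last one completes. Finish times: The design doc at 7, Asset creation at 19, Code integration at 18, Internal playtest at 21, Balance pass at 24, QA pass at 35. The latest is day 35.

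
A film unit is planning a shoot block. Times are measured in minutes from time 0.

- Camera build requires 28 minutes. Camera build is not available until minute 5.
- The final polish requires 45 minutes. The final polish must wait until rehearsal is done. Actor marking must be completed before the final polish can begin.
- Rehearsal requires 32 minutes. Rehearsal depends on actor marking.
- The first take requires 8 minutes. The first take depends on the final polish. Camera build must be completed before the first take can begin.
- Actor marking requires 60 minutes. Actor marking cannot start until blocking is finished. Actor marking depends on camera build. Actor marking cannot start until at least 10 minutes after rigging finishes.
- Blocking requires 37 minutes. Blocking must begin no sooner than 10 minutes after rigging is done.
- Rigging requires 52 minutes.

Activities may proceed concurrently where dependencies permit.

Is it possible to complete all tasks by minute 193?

Camera build waits on its own release at minute 5, so it starts at minute 5 and finishes at 5 + 28 = minute 33.
Nothing blocks rigging, so it runs from minute 0 to minute 52.
Blocking waits on rigging (finishes minute 52, plus 10-minute gap → minute 62), so it starts at minute 62 and finishes at 62 + 37 = minute 99.
Actor marking needs all of blocking (finishes minute 99); camera build (finishes minute 33); rigging (finishes minute 52, plus 10-minute gap → minute 62). That puts its earliest start at minute 99; it finishes at 99 + 60 = minute 159.
After actor marking (finishes minute 159), rehearsal can start at minute 159 and finishes at minute 191.
The final polish has to wait for rehearsal (finishes minute 191); actor marking (finishes minute 159). The latest of these is minute 191, so the final polish runs minute 191 to 191 + 45 = minute 236.
The first take has to wait for the final polish (finishes minute 236); camera build (finishes minute 33). The latest of these is minute 236, so the first take runs minute 236 to 236 + 8 = minute 244.
The earliest everything can be done is minute 244, which is after the deadline of 193, so it is not possible.

No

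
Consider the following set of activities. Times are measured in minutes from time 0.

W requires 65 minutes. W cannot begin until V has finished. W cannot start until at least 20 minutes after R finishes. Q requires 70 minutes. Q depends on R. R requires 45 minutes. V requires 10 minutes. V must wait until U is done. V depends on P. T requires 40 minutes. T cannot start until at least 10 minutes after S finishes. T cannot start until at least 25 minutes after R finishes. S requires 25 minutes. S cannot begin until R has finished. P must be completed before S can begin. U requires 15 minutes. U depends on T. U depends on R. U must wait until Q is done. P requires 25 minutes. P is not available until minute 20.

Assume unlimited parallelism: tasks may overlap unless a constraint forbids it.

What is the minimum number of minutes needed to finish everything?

210

R has no prerequisites, so it starts at minute 0 and finishes at minute 45.
Q cannot begin until R (finishes minute 45). It runs from minute 45 to 45 + 70 = minute 115.
After its own release at minute 20, P can start at minute 20 and finishes at minute 45.
For S: R (finishes minute 45); P (finishes minute 45). Taking the maximum gives a start of minute 45, and it finishes at 45 + 25 = minute 70.
For T: S (finishes minute 70, plus 10-minute gap → minute 80); R (finishes minute 45, plus 25-minute gap → minute 70). Taking the maximum gives a start of minute 80, and it finishes at 80 + 40 = minute 120.
For U: T (finishes minute 120); R (finishes minute 45); Q (finishes minute 115). Taking the maximum gives a start of minute 120, and it finishes at 120 + 15 = minute 135.
V cannot start until U (finishes minute 135); P (finishes minute 45). The controlling bound is minute 135, so V finishes at 135 + 10 = minute 145.
W needs all of V (finishes minute 145); R (finishes minute 45, plus 20-minute gap → minute 65). That puts its earliest start at minute 145; it finishes at 145 + 65 = minute 210.
All tasks are finished once the last one completes. Finish times: P at 45, Q at 115, R at 45, S at 70, T at 120, U at 135, V at 145, W at 210. The latest is minute 210.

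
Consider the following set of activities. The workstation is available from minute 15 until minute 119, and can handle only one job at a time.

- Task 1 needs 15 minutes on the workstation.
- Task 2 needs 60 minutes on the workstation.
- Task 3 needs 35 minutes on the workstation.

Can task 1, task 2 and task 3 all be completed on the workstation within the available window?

The workstation window is 119 − 15 = 104 minutes.
Running back to back, the jobs need 15 + 60 + 35 = 110 minutes on the workstation.
Since 110 > 104, they cannot all fit.

No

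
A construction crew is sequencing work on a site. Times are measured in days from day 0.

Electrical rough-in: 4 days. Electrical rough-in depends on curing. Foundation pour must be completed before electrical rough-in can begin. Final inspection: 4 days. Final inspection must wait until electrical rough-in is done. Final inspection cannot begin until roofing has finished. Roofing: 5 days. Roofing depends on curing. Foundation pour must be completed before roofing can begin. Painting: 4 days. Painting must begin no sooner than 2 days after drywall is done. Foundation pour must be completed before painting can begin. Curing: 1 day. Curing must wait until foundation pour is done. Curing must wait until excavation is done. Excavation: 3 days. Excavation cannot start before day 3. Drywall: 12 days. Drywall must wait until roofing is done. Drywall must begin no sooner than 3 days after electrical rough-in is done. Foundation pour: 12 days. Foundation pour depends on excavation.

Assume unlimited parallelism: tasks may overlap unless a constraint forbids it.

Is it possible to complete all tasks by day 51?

Yes

After its own release at day 3, excavation can start at day 3 and finishes at day 6.
Foundation pour cannot begin until excavation (finishes day 6). It runs from day 6 to 6 + 12 = day 18.
Curing needs all of foundation pour (finishes day 18); excavation (finishes day 6). That puts its earliest start at day 18; it finishes at 18 + 1 = day 19.
Electrical rough-in cannot start until curing (finishes day 19); foundation pour (finishes day 18). The controlling bound is day 19, so electrical rough-in finishes at 19 + 4 = day 23.
Roofing has to wait for curing (finishes day 19); foundation pour (finishes day 18). The latest of these is day 19, so roofing runs day 19 to 19 + 5 = day 24.
Final inspection has to wait for electrical rough-in (finishes day 23); roofing (finishes day 24). The latest of these is day 24, so final inspection runs day 24 to 24 + 4 = day 28.
Drywall needs all of roofing (finishes day 24); electrical rough-in (finishes day 23, plus 3-day gap → day 26). That puts its earliest start at day 26; it finishes at 26 + 12 = day 38.
Painting needs all of drywall (finishes day 38, plus 2-day gap → day 40); foundation pour (finishes day 18). That puts its earliest start at day 40; it finishes at 40 + 4 = day 44.
Every task is finished by day 44, which is no later than the deadline of 51, so the schedule is feasible.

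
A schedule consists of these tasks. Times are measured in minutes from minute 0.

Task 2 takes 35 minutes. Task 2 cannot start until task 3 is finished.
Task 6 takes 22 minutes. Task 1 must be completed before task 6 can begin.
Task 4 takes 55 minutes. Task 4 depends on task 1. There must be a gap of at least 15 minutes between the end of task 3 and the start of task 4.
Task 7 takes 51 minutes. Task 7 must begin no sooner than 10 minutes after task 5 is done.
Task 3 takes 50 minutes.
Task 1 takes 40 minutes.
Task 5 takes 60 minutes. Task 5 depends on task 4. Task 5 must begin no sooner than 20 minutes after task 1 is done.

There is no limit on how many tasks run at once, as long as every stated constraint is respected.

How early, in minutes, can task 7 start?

Task 3 can start immediately at minute 0; it finishes at minute 50.
Nothing blocks task 1, so it runs from minute 0 to minute 40.
Task 4 has to wait for task 1 (finishes minute 40); task 3 (finishes minute 50, plus 15-minute gap → minute 65). The latest of these is minute 65, so task 4 runs minute 65 to 65 + 55 = minute 120.
For task 5: task 4 (finishes minute 120); task 1 (finishes minute 40, plus 20-minute gap → minute 60). Taking the maximum gives a start of minute 120, and it finishes at 120 + 60 = minute 180.
Task 7 waits on task 5 (finishes minute 180, plus 10-minute gap → minute 190), so the earliest it can start is minute 190.

190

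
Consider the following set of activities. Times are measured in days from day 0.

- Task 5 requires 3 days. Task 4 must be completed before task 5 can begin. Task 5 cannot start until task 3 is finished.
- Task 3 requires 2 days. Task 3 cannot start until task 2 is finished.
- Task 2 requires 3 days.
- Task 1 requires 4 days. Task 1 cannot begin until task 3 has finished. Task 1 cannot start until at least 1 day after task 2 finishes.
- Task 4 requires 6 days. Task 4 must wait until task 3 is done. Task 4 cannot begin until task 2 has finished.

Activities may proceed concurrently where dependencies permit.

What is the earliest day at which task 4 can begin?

5

Task 2 can start immediately at day 0; it finishes at day 3.
After task 2 (finishes day 3), task 3 can start at day 3 and finishes at day 5.
Task 4 waits on task 3 (finishes day 5); task 2 (finishes day 3). The latest of these is day 5, which is the earliest task 4 can start.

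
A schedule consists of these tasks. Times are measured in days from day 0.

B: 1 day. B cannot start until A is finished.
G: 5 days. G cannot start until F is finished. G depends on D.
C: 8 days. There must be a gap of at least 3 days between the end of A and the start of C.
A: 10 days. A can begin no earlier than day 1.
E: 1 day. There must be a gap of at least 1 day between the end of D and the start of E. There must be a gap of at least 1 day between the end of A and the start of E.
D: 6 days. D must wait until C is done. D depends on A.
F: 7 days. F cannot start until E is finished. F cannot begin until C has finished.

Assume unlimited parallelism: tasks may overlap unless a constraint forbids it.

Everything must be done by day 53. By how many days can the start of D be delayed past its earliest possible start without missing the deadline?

After its own release at day 1, A can start at day 1 and finishes at day 11.
C waits on A (finishes day 11, plus 3-day gap → day 14), so it starts at day 14 and finishes at 14 + 8 = day 22.
D cannot start until C (finishes day 22); A (finishes day 11). The controlling bound is day 22, so D finishes at 22 + 6 = day 28.

Working backward from the deadline:
G has no dependents, so it just needs to finish by day 53. Starting by 53 − 5 = day 48 achieves that.
F feeds into G (must start by day 48); so F must finish by day 48 and therefore start by day 41.
E has to be done before F (must start by day 41). That means finishing by day 41, i.e. starting by 41 − 1 = day 40.
For D: E (must start by day 40, minus 1-day gap → day 39); G (must start by day 48). The most restrictive is day 39; with a 6-day duration, D must start by day 33.
So D can start as early as day 22 and as late as day 33, giving 33 − 22 = 11 days of slack.

11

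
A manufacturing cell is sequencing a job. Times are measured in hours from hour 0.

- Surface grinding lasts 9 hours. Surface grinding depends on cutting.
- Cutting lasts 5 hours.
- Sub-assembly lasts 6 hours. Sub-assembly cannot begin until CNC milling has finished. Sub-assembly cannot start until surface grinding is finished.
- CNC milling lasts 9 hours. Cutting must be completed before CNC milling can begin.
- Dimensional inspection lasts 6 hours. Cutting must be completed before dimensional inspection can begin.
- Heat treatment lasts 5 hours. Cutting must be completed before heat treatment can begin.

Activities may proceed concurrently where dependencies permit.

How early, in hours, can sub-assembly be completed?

Cutting has no prerequisites, so it starts at hour 0 and finishes at hour 5.
After cutting (finishes hour 5), surface grinding can start at hour 5 and finishes at hour 14.
CNC milling waits on cutting (finishes hour 5), so it starts at hour 5 and finishes at 5 + 9 = hour 14.
Sub-assembly needs all of CNC milling (finishes hour 14); surface grinding (finishes hour 14). That puts its earliest start at hour 14; it finishes at 14 + 6 = hour 20.

20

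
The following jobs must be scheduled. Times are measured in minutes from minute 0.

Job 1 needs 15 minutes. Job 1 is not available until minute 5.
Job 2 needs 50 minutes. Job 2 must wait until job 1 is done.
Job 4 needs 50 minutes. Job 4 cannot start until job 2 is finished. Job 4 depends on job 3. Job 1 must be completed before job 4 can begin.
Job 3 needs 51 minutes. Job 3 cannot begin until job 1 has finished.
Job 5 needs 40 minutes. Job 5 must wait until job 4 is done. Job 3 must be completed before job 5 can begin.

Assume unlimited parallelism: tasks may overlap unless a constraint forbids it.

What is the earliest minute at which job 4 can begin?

Job 1 cannot begin until its own release at minute 5. It runs from minute 5 to 5 + 15 = minute 20.
Job 3 waits on job 1 (finishes minute 20), so it starts at minute 20 and finishes at 20 + 51 = minute 71.
Job 2 waits on job 1 (finishes minute 20), so it starts at minute 20 and finishes at 20 + 50 = minute 70.
Job 4 waits on job 2 (finishes minute 70); job 3 (finishes minute 71); job 1 (finishes minute 20). The latest of these is minute 71, which is the earliest job 4 can start.

71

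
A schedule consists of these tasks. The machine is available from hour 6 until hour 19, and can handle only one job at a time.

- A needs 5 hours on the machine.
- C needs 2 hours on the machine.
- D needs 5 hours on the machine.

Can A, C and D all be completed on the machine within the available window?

The machine window is 19 − 6 = 13 hours.
Running back to back, the jobs need 5 + 2 + 5 = 12 hours on the machine.
Since 12 ≤ 13, they fit within the window.

Yes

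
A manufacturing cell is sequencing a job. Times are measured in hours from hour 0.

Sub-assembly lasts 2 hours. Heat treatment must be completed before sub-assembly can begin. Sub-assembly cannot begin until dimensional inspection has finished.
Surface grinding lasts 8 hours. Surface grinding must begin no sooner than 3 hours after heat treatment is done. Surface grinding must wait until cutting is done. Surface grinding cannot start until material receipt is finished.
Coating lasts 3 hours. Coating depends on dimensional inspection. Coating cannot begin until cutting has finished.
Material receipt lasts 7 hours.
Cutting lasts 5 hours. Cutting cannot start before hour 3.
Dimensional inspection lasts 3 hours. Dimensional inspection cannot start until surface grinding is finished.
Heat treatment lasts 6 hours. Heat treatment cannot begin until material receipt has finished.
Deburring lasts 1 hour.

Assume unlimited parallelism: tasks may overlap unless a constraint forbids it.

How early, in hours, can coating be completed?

30

Cutting cannot begin until its own release at hour 3. It runs from hour 3 to 3 + 5 = hour 8.
Material receipt has no prerequisites, so it starts at hour 0 and finishes at hour 7.
After material receipt (finishes hour 7), heat treatment can start at hour 7 and finishes at hour 13.
Surface grinding has to wait for heat treatment (finishes hour 13, plus 3-hour gap → hour 16); cutting (finishes hour 8); material receipt (finishes hour 7). The latest of these is hour 16, so surface grinding runs hour 16 to 16 + 8 = hour 24.
Dimensional inspection waits on surface grinding (finishes hour 24), so it starts at hour 24 and finishes at 24 + 3 = hour 27.
Coating has to wait for dimensional inspection (finishes hour 27); cutting (finishes hour 8). The latest of these is hour 27, so coating runs hour 27 to 27 + 3 = hour 30.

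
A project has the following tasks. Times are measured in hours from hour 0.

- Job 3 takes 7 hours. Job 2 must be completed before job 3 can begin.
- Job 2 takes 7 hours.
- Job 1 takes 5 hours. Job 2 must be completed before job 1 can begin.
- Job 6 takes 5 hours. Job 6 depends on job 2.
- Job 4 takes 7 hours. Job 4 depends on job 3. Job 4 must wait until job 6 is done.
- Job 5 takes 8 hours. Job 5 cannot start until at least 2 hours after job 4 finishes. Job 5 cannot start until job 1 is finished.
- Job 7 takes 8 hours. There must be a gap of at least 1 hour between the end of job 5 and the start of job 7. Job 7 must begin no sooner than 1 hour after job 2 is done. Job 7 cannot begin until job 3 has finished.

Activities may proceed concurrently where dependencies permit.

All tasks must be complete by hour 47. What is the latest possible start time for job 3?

14

To finish by hour 47, job 7 (duration 8) must start no later than hour 39.
Job 5 has to be done before job 7 (must start by hour 39, minus 1-hour gap → hour 38). That means finishing by hour 38, i.e. starting by 38 − 8 = hour 30.
Job 4 has to be done before job 5 (must start by hour 30, minus 2-hour gap → hour 28). That means finishing by hour 28, i.e. starting by 28 − 7 = hour 21.
Job 3 has several dependents: job 4 (must start by hour 21); job 7 (must start by hour 39). The earliest of those limits is hour 21, so job 3 must start by 21 − 7 = hour 14.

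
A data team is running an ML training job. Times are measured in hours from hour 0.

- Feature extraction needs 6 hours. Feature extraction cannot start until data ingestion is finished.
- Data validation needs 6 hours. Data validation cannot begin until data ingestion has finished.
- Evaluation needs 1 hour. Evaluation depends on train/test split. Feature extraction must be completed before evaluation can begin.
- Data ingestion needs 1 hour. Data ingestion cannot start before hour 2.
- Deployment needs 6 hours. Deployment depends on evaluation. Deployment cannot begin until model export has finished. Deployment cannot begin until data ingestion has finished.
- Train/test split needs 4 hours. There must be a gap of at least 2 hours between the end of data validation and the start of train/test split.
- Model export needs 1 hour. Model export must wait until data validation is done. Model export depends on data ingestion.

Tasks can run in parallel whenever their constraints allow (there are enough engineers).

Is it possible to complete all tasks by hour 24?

Data ingestion cannot begin until its own release at hour 2. It runs from hour 2 to 2 + 1 = hour 3.
Feature extraction waits on data ingestion (finishes hour 3), so it starts at hour 3 and finishes at 3 + 6 = hour 9.
Data validation cannot begin until data ingestion (finishes hour 3). It runs from hour 3 to 3 + 6 = hour 9.
Model export has to wait for data validation (finishes hour 9); data ingestion (finishes hour 3). The latest of these is hour 9, so model export runs hour 9 to 9 + 1 = hour 10.
After data validation (finishes hour 9, plus 2-hour gap → hour 11), train/test split can start at hour 11 and finishes at hour 15.
Evaluation has to wait for train/test split (finishes hour 15); feature extraction (finishes hour 9). The latest of these is hour 15, so evaluation runs hour 15 to 15 + 1 = hour 16.
For deployment: evaluation (finishes hour 16); model export (finishes hour 10); data ingestion (finishes hour 3). Taking the maximum gives a start of hour 16, and it finishes at 16 + 6 = hour 22.
Every task is finished by hour 22, which is no later than the deadline of 24, so the schedule is feasible.

Yes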